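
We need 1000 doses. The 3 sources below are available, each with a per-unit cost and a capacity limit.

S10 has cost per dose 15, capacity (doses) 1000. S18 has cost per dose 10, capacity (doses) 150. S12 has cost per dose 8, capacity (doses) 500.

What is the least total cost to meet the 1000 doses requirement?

10750

Use sources in increasing cost order.
S12 (8): use full 500 — 500 doses to go.
Take 150 from S18 at 10 — need 350 more.
S10 (15): take the remaining 350 — done.
Cost = 500×8 + 150×10 + 350×15 = 10750.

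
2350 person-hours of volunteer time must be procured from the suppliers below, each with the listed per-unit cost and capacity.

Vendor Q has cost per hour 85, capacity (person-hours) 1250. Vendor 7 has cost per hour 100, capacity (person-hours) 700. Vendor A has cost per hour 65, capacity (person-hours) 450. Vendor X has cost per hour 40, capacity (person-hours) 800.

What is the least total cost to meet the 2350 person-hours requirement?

154750

Fill from the cheapest supplier first.
Take 800 from Vendor X at 40 → need 1550 more.
Take 450 from Vendor A at 65 → need 1100 more.
Vendor Q at 85: take 1100 of its 1250 → requirement met.
Vendor 7: unused.
Cost = 800×40 + 450×65 + 1100×85 = 154750.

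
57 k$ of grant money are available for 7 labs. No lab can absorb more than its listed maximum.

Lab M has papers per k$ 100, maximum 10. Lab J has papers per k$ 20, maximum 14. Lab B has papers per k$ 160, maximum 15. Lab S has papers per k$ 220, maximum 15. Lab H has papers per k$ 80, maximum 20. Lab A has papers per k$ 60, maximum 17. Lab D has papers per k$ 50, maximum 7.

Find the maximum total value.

8060

Rank by papers per k$: Lab S 220 > Lab B 160 > Lab M 100 > Lab H 80 > Lab A 60 > Lab D 50 > Lab J 20.
Give Lab S 15 to hit its cap of 15 → 42 left.
Give Lab B 15 to hit its cap of 15 → 27 left.
Give Lab M 10 to hit its cap of 10 → 17 left.
Lab H has room for 20 but only 17 remain, so it gets 17.
Total = 100×10 + 160×15 + 220×15 + 80×17 = 8060.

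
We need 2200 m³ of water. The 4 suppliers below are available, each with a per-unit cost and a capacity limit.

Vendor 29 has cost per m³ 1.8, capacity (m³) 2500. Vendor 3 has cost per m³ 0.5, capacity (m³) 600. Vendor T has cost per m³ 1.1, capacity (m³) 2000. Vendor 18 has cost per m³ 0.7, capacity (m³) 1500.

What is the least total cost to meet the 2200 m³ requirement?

Use suppliers in increasing cost order.
Vendor 3 at 0.5: take all 600 m³ — 1600 still needed.
Vendor 18 (0.7): use full 1500 — 100 m³ to go.
Vendor T (1.1): take the remaining 100 — done.
Vendor 29: unused.
Cost = 600×0.5 + 1500×0.7 + 100×1.1 = 1460.

1460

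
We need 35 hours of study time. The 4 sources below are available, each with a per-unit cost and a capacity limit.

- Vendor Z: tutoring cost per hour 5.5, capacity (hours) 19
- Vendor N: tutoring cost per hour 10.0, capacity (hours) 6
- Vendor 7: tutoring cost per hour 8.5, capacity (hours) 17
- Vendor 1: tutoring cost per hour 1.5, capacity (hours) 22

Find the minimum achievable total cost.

104.5

Use sources in increasing cost order.
Take 22 from Vendor 1 at 1.5 ; need 13 more.
Take 13 from Vendor Z at 5.5 to finish.
Vendor 7, Vendor N: unused.
Cost = 22×1.5 + 13×5.5 = 104.5.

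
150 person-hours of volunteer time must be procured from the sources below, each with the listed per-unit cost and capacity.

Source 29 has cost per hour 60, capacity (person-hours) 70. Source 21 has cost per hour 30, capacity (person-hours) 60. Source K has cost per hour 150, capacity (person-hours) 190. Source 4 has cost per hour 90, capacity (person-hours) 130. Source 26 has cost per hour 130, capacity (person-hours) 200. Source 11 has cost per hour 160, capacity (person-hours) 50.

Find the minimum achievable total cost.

7800

Cheapest first:
Source 21 at 30: take all 60 person-hours ; 90 still needed.
Source 29 at 60: take all 70 person-hours ; 20 still needed.
Take 20 from Source 4 at 90 to finish.
Source 26, Source K, Source 11: unused.
Cost = 60×30 + 70×60 + 20×90 = 7800.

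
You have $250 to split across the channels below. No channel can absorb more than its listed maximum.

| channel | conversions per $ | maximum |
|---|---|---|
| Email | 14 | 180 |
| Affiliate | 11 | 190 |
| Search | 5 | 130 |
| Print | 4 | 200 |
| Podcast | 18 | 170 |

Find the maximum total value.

Highest conversions per $ first: Podcast 18 > Email 14 > Affiliate 11 > Search 5 > Print 4.
Give Podcast 170 to hit its cap of 170 ; 80 left.
Only 80 left; Email takes them to reach 80.
Total = 14×80 + 18×170 = 4180.

4180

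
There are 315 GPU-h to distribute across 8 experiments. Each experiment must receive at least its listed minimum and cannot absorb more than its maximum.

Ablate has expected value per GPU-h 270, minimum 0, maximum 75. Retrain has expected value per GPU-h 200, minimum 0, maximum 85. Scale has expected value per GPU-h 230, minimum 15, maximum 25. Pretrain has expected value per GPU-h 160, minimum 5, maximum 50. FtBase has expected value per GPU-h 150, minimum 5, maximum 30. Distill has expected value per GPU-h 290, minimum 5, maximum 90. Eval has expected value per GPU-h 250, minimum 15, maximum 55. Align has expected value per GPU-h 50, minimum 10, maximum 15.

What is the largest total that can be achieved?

77900

Meeting every minimum uses 0+0+15+5+5+5+15+10 = 55 GPU-h, leaving 260.
Highest expected value per GPU-h first: Distill 290 > Ablate 270 > Eval 250 > Scale 230 > Retrain 200 > Pretrain 160 > FtBase 150 > Align 50.
Give Distill 85 more to hit its cap of 90 — 175 left.
Ablate takes 75 more to reach its cap of 75 — 100 left.
Eval takes 40 more to reach its cap of 55 — 60 left.
Scale takes 10 more to reach its cap of 25 — 50 left.
Retrain has room for 85 more but only 50 remain, so it gets 50.
Total = 270×75 + 200×50 + 230×25 + 160×5 + 150×5 + 290×90 + 250×55 + 50×10 = 77900.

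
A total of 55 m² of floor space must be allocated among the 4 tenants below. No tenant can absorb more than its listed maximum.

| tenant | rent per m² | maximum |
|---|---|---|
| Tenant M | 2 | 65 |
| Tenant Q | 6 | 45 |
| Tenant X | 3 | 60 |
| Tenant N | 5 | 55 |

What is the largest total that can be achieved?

Order the tenants by rent per m²: Tenant Q 6 > Tenant N 5 > Tenant X 3 > Tenant M 2.
Tenant Q: +45 to 45 (cap) → 10 left.
Only 10 left; Tenant N takes them to reach 10.
Total = 6×45 + 5×10 = 320.

320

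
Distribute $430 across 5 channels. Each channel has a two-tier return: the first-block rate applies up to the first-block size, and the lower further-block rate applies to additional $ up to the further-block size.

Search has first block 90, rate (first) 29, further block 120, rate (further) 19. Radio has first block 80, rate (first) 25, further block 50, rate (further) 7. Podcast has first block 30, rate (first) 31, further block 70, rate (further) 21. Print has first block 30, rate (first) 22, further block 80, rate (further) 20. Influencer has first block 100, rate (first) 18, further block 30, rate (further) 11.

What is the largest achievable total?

10220

Treat each block as its own option and order by rate: Podcast/tier1 31 > Search/tier1 29 > Radio/tier1 25 > Print/tier1 22 > Podcast/tier2 21 > Print/tier2 20 > Search/tier2 19 > Influencer/tier1 18 > Influencer/tier2 11 > Radio/tier2 7.
Podcast tier1 at 31: fill all 30 → 400 left.
Search/tier1 (29): +90 → 310 left.
Radio tier1 at 25: fill all 80 → 230 left.
Fill Print tier1 block (30 at 22) → 200 left.
Podcast tier2 at 21: fill all 70 → 130 left.
Print tier2 at 20: fill all 80 → 50 left.
Search tier2 at 19: only 50 left, fill 50.
Total = 31×30 + 29×90 + 25×80 + 22×30 + 21×70 + 20×80 + 19×50 = 10220.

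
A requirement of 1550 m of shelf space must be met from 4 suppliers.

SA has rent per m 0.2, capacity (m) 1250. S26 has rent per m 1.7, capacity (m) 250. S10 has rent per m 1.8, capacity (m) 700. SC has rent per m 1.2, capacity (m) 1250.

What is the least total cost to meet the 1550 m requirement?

610

Cheapest first:
SA (0.2): use full 1250 — 300 m to go.
Take 300 from SC at 1.2 to finish.
S26, S10: unused.
Cost = 1250×0.2 + 300×1.2 = 610.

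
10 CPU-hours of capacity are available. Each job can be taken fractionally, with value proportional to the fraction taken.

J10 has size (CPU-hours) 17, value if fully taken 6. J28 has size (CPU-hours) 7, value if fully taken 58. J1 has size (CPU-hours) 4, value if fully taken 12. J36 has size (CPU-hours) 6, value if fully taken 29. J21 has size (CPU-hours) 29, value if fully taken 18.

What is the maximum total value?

72.5

Sort by value density: J28 58/7≈8.29, J36 29/6≈4.83, J1 12/4≈3, J21 18/29≈0.621, J10 6/17≈0.353.
J28: take in full, 7 CPU-hours for value 58 — 3 left.
Only 3 CPU-hours remain; take 3/6 of J36 for value 29×3/6 = 14.5.
Total value = 72.5.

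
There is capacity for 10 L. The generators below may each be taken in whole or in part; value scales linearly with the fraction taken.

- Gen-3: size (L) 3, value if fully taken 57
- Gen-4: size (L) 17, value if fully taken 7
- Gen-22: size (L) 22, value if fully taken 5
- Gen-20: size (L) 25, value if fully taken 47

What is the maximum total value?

70.16

Sort by value density: Gen-3 57/3≈19, Gen-20 47/25≈1.88, Gen-4 7/17≈0.412, Gen-22 5/22≈0.227.
Gen-3: take in full, 3 L for value 57 ; 7 left.
7 L left: a 7/25 share of Gen-20 gives 47×7/25 = 13.16.
Total value = 70.16.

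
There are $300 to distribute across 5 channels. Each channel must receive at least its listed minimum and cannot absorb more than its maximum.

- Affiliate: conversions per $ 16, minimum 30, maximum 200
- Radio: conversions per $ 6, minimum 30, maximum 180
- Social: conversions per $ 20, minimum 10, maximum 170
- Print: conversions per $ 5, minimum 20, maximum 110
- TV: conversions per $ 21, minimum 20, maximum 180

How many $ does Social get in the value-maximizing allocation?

Meeting every minimum uses 30+30+10+20+20 = 110 $, leaving 190.
Order the channels by conversions per $: TV 21 > Social 20 > Affiliate 16 > Radio 6 > Print 5.
Give TV 160 more to hit its cap of 180 ; 30 left.
Social has room for 160 more but only 30 remain, so it gets 40.

40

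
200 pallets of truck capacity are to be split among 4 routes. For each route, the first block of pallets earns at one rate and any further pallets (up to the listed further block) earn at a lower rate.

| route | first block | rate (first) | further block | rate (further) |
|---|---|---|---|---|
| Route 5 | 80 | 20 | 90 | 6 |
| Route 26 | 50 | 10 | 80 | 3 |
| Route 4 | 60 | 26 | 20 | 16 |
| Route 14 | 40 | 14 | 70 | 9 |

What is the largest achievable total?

4040

Order all 8 blocks by rate: Route 4/tier1 26 > Route 5/tier1 20 > Route 4/tier2 16 > Route 14/tier1 14 > Route 26/tier1 10 > Route 14/tier2 9 > Route 5/tier2 6 > Route 26/tier2 3.
Route 4 tier1 at 26: fill all 60 — 140 left.
Route 5 tier1 at 20: fill all 80 — 60 left.
Route 4/tier2 (16): +20 — 40 left.
Route 14 tier1 at 14: fill all 40 — 0 left.
Total = 26×60 + 20×80 + 16×20 + 14×40 = 4040.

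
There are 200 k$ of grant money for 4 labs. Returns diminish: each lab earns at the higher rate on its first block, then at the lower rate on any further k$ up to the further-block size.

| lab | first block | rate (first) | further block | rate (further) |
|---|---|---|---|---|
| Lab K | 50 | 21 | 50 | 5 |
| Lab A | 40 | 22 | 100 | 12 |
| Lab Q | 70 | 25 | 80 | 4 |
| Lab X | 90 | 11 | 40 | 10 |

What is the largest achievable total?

Rank every tier by rate: Lab Q/tier1 25 > Lab A/tier1 22 > Lab K/tier1 21 > Lab A/tier2 12 > Lab X/tier1 11 > Lab X/tier2 10 > Lab K/tier2 5 > Lab Q/tier2 4.
Lab Q tier1 at 25: fill all 70 ; 130 left.
Lab A/tier1 (22): +40 ; 90 left.
Lab K/tier1 (21): +50 ; 40 left.
Lab A/tier2: +40 of 100 at 12; pool empty.
Total = 25×70 + 22×40 + 21×50 + 12×40 = 4160.

4160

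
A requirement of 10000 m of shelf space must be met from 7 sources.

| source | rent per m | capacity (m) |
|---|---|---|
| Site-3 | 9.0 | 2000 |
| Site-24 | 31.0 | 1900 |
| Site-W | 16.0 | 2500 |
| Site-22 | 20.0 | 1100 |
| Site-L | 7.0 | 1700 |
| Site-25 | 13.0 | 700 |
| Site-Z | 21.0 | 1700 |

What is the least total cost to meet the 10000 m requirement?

146000

Cheapest first:
Site-L at 7.0: take all 1700 m → 8300 still needed.
Take 2000 from Site-3 at 9.0 → need 6300 more.
Site-25 (13.0): use full 700 → 5600 m to go.
Take 2500 from Site-W at 16.0 → need 3100 more.
Take 1100 from Site-22 at 20.0 → need 2000 more.
Take 1700 from Site-Z at 21.0 → need 300 more.
Site-24 at 31.0: take 300 of its 1900 → requirement met.
Cost = 1700×7.0 + 2000×9.0 + 700×13.0 + 2500×16.0 + 1100×20.0 + 1700×21.0 + 300×31.0 = 146000.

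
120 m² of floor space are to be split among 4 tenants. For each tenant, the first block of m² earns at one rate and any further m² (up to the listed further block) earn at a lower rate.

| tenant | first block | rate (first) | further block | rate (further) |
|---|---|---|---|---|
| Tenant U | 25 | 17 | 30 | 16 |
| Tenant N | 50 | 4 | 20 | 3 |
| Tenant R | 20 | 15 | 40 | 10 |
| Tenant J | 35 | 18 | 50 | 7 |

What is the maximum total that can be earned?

Treat each block as its own option and order by rate: Tenant J/first 18 > Tenant U/first 17 > Tenant U/second 16 > Tenant R/first 15 > Tenant R/second 10 > Tenant J/second 7 > Tenant N/first 4 > Tenant N/second 3.
Fill Tenant J first block (35 at 18) — 85 left.
Tenant U/first (17): +25 — 60 left.
Tenant U/second (16): +30 — 30 left.
Tenant R/first (15): +20 — 10 left.
Tenant R/second: +10 of 40 at 10; pool empty.
Total = 18×35 + 17×25 + 16×30 + 15×20 + 10×10 = 1935.

1935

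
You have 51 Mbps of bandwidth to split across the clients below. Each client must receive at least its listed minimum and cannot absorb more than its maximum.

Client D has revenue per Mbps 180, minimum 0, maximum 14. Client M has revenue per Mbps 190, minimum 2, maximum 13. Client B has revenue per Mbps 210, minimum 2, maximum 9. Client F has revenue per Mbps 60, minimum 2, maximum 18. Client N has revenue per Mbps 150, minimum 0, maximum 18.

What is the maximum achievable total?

8950

Meeting every minimum uses 0+2+2+2+0 = 6 Mbps, leaving 45.
Rank by revenue per Mbps: Client B 210 > Client M 190 > Client D 180 > Client N 150 > Client F 60.
Client B takes 7 more to reach its cap of 9 → 38 left.
Give Client M 11 more to hit its cap of 13 → 27 left.
Client D takes 14 more to reach its cap of 14 → 13 left.
Only 13 left; Client N takes them to reach 13.
Total = 180×14 + 190×13 + 210×9 + 60×2 + 150×13 = 8950.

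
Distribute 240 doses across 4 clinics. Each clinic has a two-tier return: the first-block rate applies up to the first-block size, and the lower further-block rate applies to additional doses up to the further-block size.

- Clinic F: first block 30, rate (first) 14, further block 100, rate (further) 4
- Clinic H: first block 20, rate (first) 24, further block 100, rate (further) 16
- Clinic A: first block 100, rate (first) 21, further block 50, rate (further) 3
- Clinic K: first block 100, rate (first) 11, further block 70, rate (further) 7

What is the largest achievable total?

Rank every tier by rate: Clinic H/T1 24 > Clinic A/T1 21 > Clinic H/T2 16 > Clinic F/T1 14 > Clinic K/T1 11 > Clinic K/T2 7 > Clinic F/T2 4 > Clinic A/T2 3.
Clinic H T1 at 24: fill all 20 — 220 left.
Clinic A T1 at 21: fill all 100 — 120 left.
Fill Clinic H T2 block (100 at 16) — 20 left.
Clinic F T1 at 14: only 20 left, fill 20.
Total = 24×20 + 21×100 + 16×100 + 14×20 = 4460.

4460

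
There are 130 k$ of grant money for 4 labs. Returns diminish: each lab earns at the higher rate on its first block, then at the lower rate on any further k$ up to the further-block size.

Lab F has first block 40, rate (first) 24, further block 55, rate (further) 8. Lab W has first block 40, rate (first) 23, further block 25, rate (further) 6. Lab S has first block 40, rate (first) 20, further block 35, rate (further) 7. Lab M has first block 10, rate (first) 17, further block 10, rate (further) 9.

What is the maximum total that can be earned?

2850

Treat each block as its own option and order by rate: Lab F/first 24 > Lab W/first 23 > Lab S/first 20 > Lab M/first 17 > Lab M/second 9 > Lab F/second 8 > Lab S/second 7 > Lab W/second 6.
Lab F/first (24): +40 — 90 left.
Lab W first at 23: fill all 40 — 50 left.
Fill Lab S first block (40 at 20) — 10 left.
Lab M/first (17): +10 — 0 left.
Total = 24×40 + 23×40 + 20×40 + 17×10 = 2850.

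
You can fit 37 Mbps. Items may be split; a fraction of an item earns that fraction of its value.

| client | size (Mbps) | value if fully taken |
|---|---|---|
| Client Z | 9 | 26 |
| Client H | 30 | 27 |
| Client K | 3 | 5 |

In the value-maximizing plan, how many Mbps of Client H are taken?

25

Sort by value density: Client Z 26/9≈2.89, Client K 5/3≈1.67, Client H 27/30≈0.9.
Client Z: take in full, 9 Mbps for value 26 → 28 left.
Client K: take in full, 3 Mbps for value 5 → 25 left.
25 Mbps left: a 25/30 share of Client H gives 27×25/30 = 22.5.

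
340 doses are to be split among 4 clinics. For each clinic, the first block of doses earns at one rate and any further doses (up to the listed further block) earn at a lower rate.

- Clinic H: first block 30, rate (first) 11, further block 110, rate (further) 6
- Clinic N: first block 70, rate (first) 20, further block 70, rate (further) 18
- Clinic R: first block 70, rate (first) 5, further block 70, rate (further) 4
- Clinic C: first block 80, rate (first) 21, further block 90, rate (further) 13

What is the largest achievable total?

Treat each block as its own option and order by rate: Clinic C/T1 21 > Clinic N/T1 20 > Clinic N/T2 18 > Clinic C/T2 13 > Clinic H/T1 11 > Clinic H/T2 6 > Clinic R/T1 5 > Clinic R/T2 4.
Clinic C T1 at 21: fill all 80 — 260 left.
Clinic N T1 at 20: fill all 70 — 190 left.
Fill Clinic N T2 block (70 at 18) — 120 left.
Fill Clinic C T2 block (90 at 13) — 30 left.
Clinic H T1 at 11: fill all 30 — 0 left.
Total = 21×80 + 20×70 + 18×70 + 13×90 + 11×30 = 5840.

5840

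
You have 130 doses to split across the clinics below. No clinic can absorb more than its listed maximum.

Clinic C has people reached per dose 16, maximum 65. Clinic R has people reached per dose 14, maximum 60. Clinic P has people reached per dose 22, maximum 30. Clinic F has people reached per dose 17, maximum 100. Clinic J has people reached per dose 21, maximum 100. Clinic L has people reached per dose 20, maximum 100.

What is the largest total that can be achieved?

Order the clinics by people reached per dose: Clinic P 22 > Clinic J 21 > Clinic L 20 > Clinic F 17 > Clinic C 16 > Clinic R 14.
Give Clinic P 30 to hit its cap of 30 ; 100 left.
Give Clinic J 100 to hit its cap of 100 ; 0 left.
Total = 22×30 + 21×100 = 2760.

2760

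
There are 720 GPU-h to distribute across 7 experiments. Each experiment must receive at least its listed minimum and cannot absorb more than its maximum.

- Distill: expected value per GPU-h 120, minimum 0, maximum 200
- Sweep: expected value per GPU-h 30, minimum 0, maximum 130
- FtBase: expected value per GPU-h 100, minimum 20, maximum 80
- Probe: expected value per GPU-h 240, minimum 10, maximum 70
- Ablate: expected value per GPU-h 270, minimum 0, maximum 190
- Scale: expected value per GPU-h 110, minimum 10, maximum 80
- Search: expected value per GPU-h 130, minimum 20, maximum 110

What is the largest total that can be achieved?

122200

Meeting every minimum uses 0+0+20+10+0+10+20 = 60 GPU-h, leaving 660.
Highest expected value per GPU-h first: Ablate 270 > Probe 240 > Search 130 > Distill 120 > Scale 110 > FtBase 100 > Sweep 30.
Ablate takes 190 more to reach its cap of 190 — 470 left.
Give Probe 60 more to hit its cap of 70 — 410 left.
Search: +90 to 110 (cap) — 320 left.
Give Distill 200 more to hit its cap of 200 — 120 left.
Scale: +70 to 80 (cap) — 50 left.
Only 50 left; FtBase takes them to reach 70.
Total = 120×200 + 100×70 + 240×70 + 270×190 + 110×80 + 130×110 = 122200.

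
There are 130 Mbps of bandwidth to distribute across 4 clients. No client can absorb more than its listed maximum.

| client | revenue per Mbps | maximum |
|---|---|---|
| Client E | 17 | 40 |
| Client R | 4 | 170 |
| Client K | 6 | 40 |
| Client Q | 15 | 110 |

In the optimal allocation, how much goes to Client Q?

Order the clients by revenue per Mbps: Client E 17 > Client Q 15 > Client K 6 > Client R 4.
Give Client E 40 to hit its cap of 40 → 90 left.
Only 90 left; Client Q takes them to reach 90.

90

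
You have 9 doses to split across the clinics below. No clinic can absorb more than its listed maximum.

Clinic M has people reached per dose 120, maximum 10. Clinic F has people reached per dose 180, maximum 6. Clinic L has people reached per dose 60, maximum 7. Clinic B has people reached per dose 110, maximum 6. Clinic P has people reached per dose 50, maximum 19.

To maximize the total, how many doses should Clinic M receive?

3

Rank by people reached per dose: Clinic F 180 > Clinic M 120 > Clinic B 110 > Clinic L 60 > Clinic P 50.
Clinic F takes 6 to reach its cap of 6 → 3 left.
Only 3 left; Clinic M takes them to reach 3.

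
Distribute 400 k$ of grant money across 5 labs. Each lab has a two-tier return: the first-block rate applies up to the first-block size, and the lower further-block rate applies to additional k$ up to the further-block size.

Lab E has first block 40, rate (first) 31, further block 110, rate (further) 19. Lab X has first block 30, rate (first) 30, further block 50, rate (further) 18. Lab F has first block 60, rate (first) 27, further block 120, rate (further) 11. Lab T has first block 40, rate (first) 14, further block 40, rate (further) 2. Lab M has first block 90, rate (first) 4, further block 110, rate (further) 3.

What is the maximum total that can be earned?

8080

Treat each block as its own option and order by rate: Lab E/T1 31 > Lab X/T1 30 > Lab F/T1 27 > Lab E/T2 19 > Lab X/T2 18 > Lab T/T1 14 > Lab F/T2 11 > Lab M/T1 4 > Lab M/T2 3 > Lab T/T2 2.
Fill Lab E T1 block (40 at 31) — 360 left.
Lab X T1 at 30: fill all 30 — 330 left.
Lab F/T1 (27): +60 — 270 left.
Lab E T2 at 19: fill all 110 — 160 left.
Fill Lab X T2 block (50 at 18) — 110 left.
Lab T/T1 (14): +40 — 70 left.
70 remain; put them into Lab F T2 at 11.
Total = 31×40 + 30×30 + 27×60 + 19×110 + 18×50 + 14×40 + 11×70 = 8080.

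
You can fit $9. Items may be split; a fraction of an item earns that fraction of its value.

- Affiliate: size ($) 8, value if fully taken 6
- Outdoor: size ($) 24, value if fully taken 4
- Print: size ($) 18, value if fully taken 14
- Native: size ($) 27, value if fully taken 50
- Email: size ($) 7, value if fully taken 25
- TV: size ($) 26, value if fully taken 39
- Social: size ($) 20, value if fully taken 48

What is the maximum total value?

29.8

Sort by value density: Email 25/7≈3.57, Social 48/20≈2.4, Native 50/27≈1.85, TV 39/26≈1.5, Print 14/18≈0.778, Affiliate 6/8≈0.75, Outdoor 4/24≈0.167.
Take all of Email (7 $, value 25) — 2 $ left.
Fill the last 2 $ with part of Social: 2/20 of it earns 4.8.
Total value = 29.8.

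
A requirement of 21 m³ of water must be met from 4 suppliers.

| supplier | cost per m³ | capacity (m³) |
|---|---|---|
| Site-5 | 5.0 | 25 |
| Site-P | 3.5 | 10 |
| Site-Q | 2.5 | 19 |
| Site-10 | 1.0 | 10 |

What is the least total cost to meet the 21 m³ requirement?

37.5

Cheapest first:
Site-10 (1.0): use full 10 — 11 m³ to go.
Site-Q at 2.5: take 11 of its 19 — requirement met.
Site-P, Site-5: unused.
Cost = 10×1.0 + 11×2.5 = 37.5.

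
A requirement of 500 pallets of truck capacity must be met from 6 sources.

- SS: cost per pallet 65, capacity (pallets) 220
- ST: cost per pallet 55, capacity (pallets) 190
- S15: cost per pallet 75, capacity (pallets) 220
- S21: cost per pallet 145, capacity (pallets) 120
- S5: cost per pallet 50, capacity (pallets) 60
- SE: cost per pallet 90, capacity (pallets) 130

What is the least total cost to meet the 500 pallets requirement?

30000

Cheapest first:
Take 60 from S5 at 50 → need 440 more.
ST (55): use full 190 → 250 pallets to go.
Take 220 from SS at 65 → need 30 more.
S15 at 75: take 30 of its 220 → requirement met.
SE, S21: unused.
Cost = 60×50 + 190×55 + 220×65 + 30×75 = 30000.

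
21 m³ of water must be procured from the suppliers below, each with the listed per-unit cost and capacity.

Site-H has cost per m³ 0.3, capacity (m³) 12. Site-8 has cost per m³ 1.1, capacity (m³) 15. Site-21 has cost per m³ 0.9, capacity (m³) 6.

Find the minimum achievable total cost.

12.3

Fill from the cheapest supplier first.
Site-H (0.3): use full 12 → 9 m³ to go.
Site-21 at 0.9: take all 6 m³ → 3 still needed.
Take 3 from Site-8 at 1.1 to finish.
Cost = 12×0.3 + 6×0.9 + 3×1.1 = 12.3.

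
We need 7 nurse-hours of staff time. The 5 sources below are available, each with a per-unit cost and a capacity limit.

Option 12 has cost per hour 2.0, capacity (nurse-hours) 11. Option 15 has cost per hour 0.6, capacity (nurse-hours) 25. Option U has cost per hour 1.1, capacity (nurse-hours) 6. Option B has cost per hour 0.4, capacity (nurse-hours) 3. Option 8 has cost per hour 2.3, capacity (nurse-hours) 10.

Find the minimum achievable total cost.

3.6

Fill from the cheapest source first.
Option B (0.4): use full 3 → 4 nurse-hours to go.
Option 15 (0.6): take the remaining 4 → done.
Option U, Option 12, Option 8: unused.
Cost = 3×0.4 + 4×0.6 = 3.6.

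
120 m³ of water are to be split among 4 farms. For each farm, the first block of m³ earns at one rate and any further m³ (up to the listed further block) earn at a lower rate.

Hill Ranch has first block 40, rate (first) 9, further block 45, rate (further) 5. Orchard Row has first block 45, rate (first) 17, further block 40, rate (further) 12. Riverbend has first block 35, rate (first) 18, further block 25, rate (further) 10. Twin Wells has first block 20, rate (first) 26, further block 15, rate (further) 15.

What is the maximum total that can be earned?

Order all 8 blocks by rate: Twin Wells/T1 26 > Riverbend/T1 18 > Orchard Row/T1 17 > Twin Wells/T2 15 > Orchard Row/T2 12 > Riverbend/T2 10 > Hill Ranch/T1 9 > Hill Ranch/T2 5.
Fill Twin Wells T1 block (20 at 26) ; 100 left.
Fill Riverbend T1 block (35 at 18) ; 65 left.
Orchard Row T1 at 17: fill all 45 ; 20 left.
Twin Wells/T2 (15): +15 ; 5 left.
5 remain; put them into Orchard Row T2 at 12.
Total = 26×20 + 18×35 + 17×45 + 15×15 + 12×5 = 2200.

2200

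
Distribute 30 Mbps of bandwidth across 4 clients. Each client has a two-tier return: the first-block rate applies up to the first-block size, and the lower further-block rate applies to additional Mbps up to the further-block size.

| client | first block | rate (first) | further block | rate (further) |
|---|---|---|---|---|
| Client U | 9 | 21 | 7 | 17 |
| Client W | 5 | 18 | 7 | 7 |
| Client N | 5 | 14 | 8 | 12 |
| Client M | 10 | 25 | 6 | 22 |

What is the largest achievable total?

Treat each block as its own option and order by rate: Client M/first 25 > Client M/second 22 > Client U/first 21 > Client W/first 18 > Client U/second 17 > Client N/first 14 > Client N/second 12 > Client W/second 7.
Client M/first (25): +10 ; 20 left.
Fill Client M second block (6 at 22) ; 14 left.
Client U first at 21: fill all 9 ; 5 left.
Client W first at 18: fill all 5 ; 0 left.
Total = 25×10 + 22×6 + 21×9 + 18×5 = 661.

661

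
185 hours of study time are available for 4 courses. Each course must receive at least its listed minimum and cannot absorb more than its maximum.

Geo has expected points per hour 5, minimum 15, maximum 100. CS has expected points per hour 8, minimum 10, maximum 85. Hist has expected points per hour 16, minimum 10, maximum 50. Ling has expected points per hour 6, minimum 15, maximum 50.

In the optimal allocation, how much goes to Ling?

35

Meeting every minimum uses 15+10+10+15 = 50 hours, leaving 135.
Highest expected points per hour first: Hist 16 > CS 8 > Ling 6 > Geo 5.
Give Hist 40 more to hit its cap of 50 → 95 left.
CS takes 75 more to reach its cap of 85 → 20 left.
Ling has room for 35 more but only 20 remain, so it gets 35.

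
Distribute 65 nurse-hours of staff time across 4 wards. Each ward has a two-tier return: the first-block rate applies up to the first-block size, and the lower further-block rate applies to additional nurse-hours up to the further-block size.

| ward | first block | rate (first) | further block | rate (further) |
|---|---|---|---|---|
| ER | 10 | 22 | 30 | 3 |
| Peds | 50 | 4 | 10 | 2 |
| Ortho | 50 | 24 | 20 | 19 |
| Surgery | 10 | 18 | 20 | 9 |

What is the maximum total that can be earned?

Treat each block as its own option and order by rate: Ortho/tier1 24 > ER/tier1 22 > Ortho/tier2 19 > Surgery/tier1 18 > Surgery/tier2 9 > Peds/tier1 4 > ER/tier2 3 > Peds/tier2 2.
Fill Ortho tier1 block (50 at 24) — 15 left.
ER/tier1 (22): +10 — 5 left.
Ortho tier2 at 19: only 5 left, fill 5.
Total = 24×50 + 22×10 + 19×5 = 1515.

1515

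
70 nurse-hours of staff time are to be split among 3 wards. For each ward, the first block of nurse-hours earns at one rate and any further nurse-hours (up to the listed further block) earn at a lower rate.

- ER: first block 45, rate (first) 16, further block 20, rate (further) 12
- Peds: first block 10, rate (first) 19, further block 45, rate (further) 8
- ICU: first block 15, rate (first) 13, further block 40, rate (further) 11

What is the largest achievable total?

Order all 6 blocks by rate: Peds/tier1 19 > ER/tier1 16 > ICU/tier1 13 > ER/tier2 12 > ICU/tier2 11 > Peds/tier2 8.
Fill Peds tier1 block (10 at 19) ; 60 left.
ER tier1 at 16: fill all 45 ; 15 left.
ICU/tier1 (13): +15 ; 0 left.
Total = 19×10 + 16×45 + 13×15 = 1105.

1105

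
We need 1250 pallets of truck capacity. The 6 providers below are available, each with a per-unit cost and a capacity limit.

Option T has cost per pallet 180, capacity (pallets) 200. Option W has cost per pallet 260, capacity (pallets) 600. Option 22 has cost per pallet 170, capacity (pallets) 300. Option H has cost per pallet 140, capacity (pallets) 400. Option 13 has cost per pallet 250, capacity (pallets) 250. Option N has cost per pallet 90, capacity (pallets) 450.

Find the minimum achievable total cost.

165500

Fill from the cheapest provider first.
Option N (90): use full 450 — 800 pallets to go.
Take 400 from Option H at 140 — need 400 more.
Option 22 at 170: take all 300 pallets — 100 still needed.
Option T (180): take the remaining 100 — done.
Option 13, Option W: unused.
Cost = 450×90 + 400×140 + 300×170 + 100×180 = 165500.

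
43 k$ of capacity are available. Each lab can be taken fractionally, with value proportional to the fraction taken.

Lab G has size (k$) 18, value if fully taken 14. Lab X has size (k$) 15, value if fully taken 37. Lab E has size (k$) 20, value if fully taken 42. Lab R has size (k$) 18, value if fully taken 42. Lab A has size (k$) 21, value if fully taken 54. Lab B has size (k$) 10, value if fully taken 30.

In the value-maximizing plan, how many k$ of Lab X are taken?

12

Best value per unit of size first: Lab B 30/10≈3, Lab A 54/21≈2.57, Lab X 37/15≈2.47, Lab R 42/18≈2.33, Lab E 42/20≈2.1, Lab G 14/18≈0.778.
Take all of Lab B (10 k$, value 30) — 33 k$ left.
All 21 k$ of Lab A fit (value 54) — 12 remain.
Fill the last 12 k$ with part of Lab X: 12/15 of it earns 29.6.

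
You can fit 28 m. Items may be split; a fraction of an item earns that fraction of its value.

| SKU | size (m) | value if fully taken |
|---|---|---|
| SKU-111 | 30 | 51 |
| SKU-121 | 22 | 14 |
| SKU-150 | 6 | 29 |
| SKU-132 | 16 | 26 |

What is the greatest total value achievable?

66.4

Sort by value density: SKU-150 29/6≈4.83, SKU-111 51/30≈1.7, SKU-132 26/16≈1.62, SKU-121 14/22≈0.636.
All 6 m of SKU-150 fit (value 29) ; 22 remain.
22 m left: a 22/30 share of SKU-111 gives 51×22/30 = 37.4.
Total value = 66.4.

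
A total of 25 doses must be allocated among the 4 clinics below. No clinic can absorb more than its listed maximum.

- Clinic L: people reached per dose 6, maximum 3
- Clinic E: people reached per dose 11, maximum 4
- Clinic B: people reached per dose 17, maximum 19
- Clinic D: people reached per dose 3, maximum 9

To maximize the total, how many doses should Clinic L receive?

Order the clinics by people reached per dose: Clinic B 17 > Clinic E 11 > Clinic L 6 > Clinic D 3.
Give Clinic B 19 to hit its cap of 19 ; 6 left.
Give Clinic E 4 to hit its cap of 4 ; 2 left.
Clinic L: +2 (room for 3) → 2. Pool exhausted.

2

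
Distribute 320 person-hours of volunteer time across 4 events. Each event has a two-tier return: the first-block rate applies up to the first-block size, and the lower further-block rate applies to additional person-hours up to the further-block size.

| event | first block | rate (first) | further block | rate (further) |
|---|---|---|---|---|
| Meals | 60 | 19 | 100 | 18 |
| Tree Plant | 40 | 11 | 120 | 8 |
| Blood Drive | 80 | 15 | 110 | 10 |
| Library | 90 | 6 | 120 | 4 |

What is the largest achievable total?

4980

Order all 8 blocks by rate: Meals/first 19 > Meals/second 18 > Blood Drive/first 15 > Tree Plant/first 11 > Blood Drive/second 10 > Tree Plant/second 8 > Library/first 6 > Library/second 4.
Fill Meals first block (60 at 19) ; 260 left.
Fill Meals second block (100 at 18) ; 160 left.
Blood Drive/first (15): +80 ; 80 left.
Fill Tree Plant first block (40 at 11) ; 40 left.
Blood Drive second at 10: only 40 left, fill 40.
Total = 19×60 + 18×100 + 15×80 + 11×40 + 10×40 = 4980.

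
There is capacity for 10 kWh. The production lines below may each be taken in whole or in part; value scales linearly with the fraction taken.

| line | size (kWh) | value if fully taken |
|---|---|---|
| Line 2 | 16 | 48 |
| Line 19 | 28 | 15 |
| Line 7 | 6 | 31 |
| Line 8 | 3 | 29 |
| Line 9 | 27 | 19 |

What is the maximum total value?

63

Best value per unit of size first: Line 8 29/3≈9.67, Line 7 31/6≈5.17, Line 2 48/16≈3, Line 9 19/27≈0.704, Line 19 15/28≈0.536.
All 3 kWh of Line 8 fit (value 29) ; 7 remain.
All 6 kWh of Line 7 fit (value 31) ; 1 remain.
Fill the last 1 kWh with part of Line 2: 1/16 of it earns 3.
Total value = 63.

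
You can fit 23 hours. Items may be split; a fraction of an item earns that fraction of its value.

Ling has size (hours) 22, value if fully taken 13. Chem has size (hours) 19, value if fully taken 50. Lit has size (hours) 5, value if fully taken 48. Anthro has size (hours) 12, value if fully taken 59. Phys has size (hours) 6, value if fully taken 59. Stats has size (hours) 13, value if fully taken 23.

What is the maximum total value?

166

Rank by value-to-size ratio: Phys 59/6≈9.83, Lit 48/5≈9.6, Anthro 59/12≈4.92, Chem 50/19≈2.63, Stats 23/13≈1.77, Ling 13/22≈0.591.
All 6 hours of Phys fit (value 59) — 17 remain.
Lit: take in full, 5 hours for value 48 — 12 left.
Anthro: take in full, 12 hours for value 59 — 0 left.
Total value = 166.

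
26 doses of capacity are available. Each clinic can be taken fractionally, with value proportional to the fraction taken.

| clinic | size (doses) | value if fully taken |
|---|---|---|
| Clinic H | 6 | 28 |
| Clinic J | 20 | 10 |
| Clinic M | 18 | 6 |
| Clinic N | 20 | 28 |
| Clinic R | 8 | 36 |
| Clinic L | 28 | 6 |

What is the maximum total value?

80.8

Best value per unit of size first: Clinic H 28/6≈4.67, Clinic R 36/8≈4.5, Clinic N 28/20≈1.4, Clinic J 10/20≈0.5, Clinic M 6/18≈0.333, Clinic L 6/28≈0.214.
Take all of Clinic H (6 doses, value 28) ; 20 doses left.
All 8 doses of Clinic R fit (value 36) ; 12 remain.
Fill the last 12 doses with part of Clinic N: 12/20 of it earns 16.8.
Total value = 80.8.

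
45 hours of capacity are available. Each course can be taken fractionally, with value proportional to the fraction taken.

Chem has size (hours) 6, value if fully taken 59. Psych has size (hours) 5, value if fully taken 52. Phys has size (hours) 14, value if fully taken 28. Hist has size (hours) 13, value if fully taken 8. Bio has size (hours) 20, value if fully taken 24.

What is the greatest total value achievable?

Sort by value density: Psych 52/5≈10.4, Chem 59/6≈9.83, Phys 28/14≈2, Bio 24/20≈1.2, Hist 8/13≈0.615.
Psych: take in full, 5 hours for value 52 — 40 left.
Take all of Chem (6 hours, value 59) — 34 hours left.
Take all of Phys (14 hours, value 28) — 20 hours left.
Bio: take in full, 20 hours for value 24 — 0 left.
Total value = 163.

163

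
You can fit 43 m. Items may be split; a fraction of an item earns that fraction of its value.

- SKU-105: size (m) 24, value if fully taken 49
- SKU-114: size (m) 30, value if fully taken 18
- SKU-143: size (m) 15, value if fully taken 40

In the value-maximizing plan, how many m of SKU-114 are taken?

4

Rank by value-to-size ratio: SKU-143 40/15≈2.67, SKU-105 49/24≈2.04, SKU-114 18/30≈0.6.
SKU-143: take in full, 15 m for value 40 — 28 left.
Take all of SKU-105 (24 m, value 49) — 4 m left.
4 m left: a 4/30 share of SKU-114 gives 18×4/30 = 2.4.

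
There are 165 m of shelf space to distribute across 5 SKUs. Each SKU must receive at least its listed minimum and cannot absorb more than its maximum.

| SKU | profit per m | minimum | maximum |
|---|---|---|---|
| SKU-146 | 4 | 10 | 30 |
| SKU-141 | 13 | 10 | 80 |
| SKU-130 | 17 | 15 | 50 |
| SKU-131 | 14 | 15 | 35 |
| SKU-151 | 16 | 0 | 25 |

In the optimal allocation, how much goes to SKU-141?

Meeting every minimum uses 10+10+15+15+0 = 50 m, leaving 115.
Rank by profit per m: SKU-130 17 > SKU-151 16 > SKU-131 14 > SKU-141 13 > SKU-146 4.
Give SKU-130 35 more to hit its cap of 50 ; 80 left.
Give SKU-151 25 more to hit its cap of 25 ; 55 left.
Give SKU-131 20 more to hit its cap of 35 ; 35 left.
SKU-141: +35 (room for 70) → 45. Pool exhausted.

45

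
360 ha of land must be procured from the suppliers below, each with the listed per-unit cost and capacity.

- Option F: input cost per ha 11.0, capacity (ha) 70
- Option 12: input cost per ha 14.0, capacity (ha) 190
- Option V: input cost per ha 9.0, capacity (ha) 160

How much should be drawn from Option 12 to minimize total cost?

130

Fill from the cheapest supplier first.
Take 160 from Option V at 9.0 → need 200 more.
Option F (11.0): use full 70 → 130 ha to go.
Option 12 at 14.0: take 130 of its 190 → requirement met.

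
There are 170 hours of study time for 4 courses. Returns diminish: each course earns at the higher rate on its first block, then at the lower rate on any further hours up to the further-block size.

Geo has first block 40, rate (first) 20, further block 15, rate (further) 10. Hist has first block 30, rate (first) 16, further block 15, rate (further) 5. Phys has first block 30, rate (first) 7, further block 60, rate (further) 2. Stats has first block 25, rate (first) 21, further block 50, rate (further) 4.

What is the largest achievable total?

Treat each block as its own option and order by rate: Stats/tier1 21 > Geo/tier1 20 > Hist/tier1 16 > Geo/tier2 10 > Phys/tier1 7 > Hist/tier2 5 > Stats/tier2 4 > Phys/tier2 2.
Stats/tier1 (21): +25 — 145 left.
Geo tier1 at 20: fill all 40 — 105 left.
Hist tier1 at 16: fill all 30 — 75 left.
Geo tier2 at 10: fill all 15 — 60 left.
Phys tier1 at 7: fill all 30 — 30 left.
Hist tier2 at 5: fill all 15 — 15 left.
Stats/tier2: +15 of 50 at 4; pool empty.
Total = 21×25 + 20×40 + 16×30 + 10×15 + 7×30 + 5×15 + 4×15 = 2300.

2300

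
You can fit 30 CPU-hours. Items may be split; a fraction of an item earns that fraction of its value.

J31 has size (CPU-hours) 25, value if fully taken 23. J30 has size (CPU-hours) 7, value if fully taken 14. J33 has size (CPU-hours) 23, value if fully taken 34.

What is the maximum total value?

48

Sort by value density: J30 14/7≈2, J33 34/23≈1.48, J31 23/25≈0.92.
All 7 CPU-hours of J30 fit (value 14) — 23 remain.
All 23 CPU-hours of J33 fit (value 34) — 0 remain.
Total value = 48.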